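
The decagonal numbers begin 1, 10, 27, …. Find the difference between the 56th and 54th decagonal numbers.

56·(4·56 − 3) = 12376 and 54·(4·54 − 3) = 11502.
Difference: 12376 − 11502 = 874.

874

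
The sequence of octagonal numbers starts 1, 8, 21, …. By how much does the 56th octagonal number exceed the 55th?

Consecutive octagonal numbers differ by 6n − 5: here 6·56 − 5 = 331.

331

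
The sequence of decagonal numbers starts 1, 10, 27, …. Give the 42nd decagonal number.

42·(4·42 − 3) = 42·165 = 6930.

6930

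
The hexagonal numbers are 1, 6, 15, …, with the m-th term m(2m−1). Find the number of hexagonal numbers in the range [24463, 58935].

The n-th hexagonal number is n(2n−1).
Smallest index with value ≥ 24463: n = 111 (giving 24531).
Largest index with value ≤ 58935: n = 171 (giving 58311).
Indices 111 through 171: 61 terms.

61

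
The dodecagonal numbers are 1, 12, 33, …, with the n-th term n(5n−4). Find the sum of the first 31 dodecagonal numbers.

Σ i(5i−4) = 5Σi² − 4Σi over i = 1..31.
Σi = 496 and Σi² = 10416.
5·10416 − 4·496 = 50096.

50096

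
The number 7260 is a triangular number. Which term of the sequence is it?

120

Set n(n+1)/2 = 7260, giving n² + n − 14520 = 0.
So n = (-1 + 241) / 2 = 240/2 = 120.
Check: 120·121/2 = 7260. ✓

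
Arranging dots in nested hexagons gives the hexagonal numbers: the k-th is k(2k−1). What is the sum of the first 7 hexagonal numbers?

252

Σ i(2i−1) = 2Σi² − Σi over i = 1..7.
Σi = 28 and Σi² = 140.
2·140 − 1·28 = 252.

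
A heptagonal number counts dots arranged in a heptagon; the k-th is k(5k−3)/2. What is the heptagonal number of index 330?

330·(5·330 − 3)/2 = 330·1647/2 = 271755.

271755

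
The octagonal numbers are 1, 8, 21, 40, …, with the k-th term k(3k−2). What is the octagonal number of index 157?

The 157th octagonal number is n(3n−2) with n = 157.
157·(3·157 − 2) = 157·469 = 73633.

73633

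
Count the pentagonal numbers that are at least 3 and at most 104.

7

The n-th pentagonal number is n(3n−1)/2.
Smallest index with value ≥ 3: n = 2 (giving 5).
Largest index with value ≤ 104: n = 8 (giving 92).
Indices 2 through 8: 7 terms.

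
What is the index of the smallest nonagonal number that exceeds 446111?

Solve n(7n−5)/2 > 446111 for integer n.
The largest n with value ≤ 446111 is 357 (since 445179 ≤ 446111 < 447679), so the first above is n = 358, value 447679.

358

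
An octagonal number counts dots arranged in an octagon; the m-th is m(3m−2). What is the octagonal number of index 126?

47376

The 126th octagonal number is n(3n−2) with n = 126.
126·(3·126 − 2) = 126·376 = 47376.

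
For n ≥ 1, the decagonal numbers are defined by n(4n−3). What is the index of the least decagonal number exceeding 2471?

26

Solve n(4n−3) > 2471 for integer n.
The largest n with value ≤ 2471 is 25 (since 2425 ≤ 2471 < 2626), so the first above is n = 26, value 2626.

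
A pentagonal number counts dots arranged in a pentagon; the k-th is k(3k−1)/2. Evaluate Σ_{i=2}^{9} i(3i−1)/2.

404

Σ i(3i−1)/2 = (3Σi² − Σi) / 2 over i = 2..9.
Σi = 45 − 1 = 44 and Σi² = 285 − 1 = 284.
(3·284 − 1·44) / 2 = 808/2 = 404.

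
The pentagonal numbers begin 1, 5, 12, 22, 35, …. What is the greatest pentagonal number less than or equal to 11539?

11310

Solve n(3n−1)/2 ≤ 11539 for integer n.
n = 87 gives 11310 ≤ 11539, while n = 88 gives 11572 > 11539; so the answer is 11310.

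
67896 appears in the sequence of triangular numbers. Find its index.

Set n(n+1)/2 = 67896, giving n² + n − 135792 = 0.
The discriminant is 1 + 8·67896 = 543169, and √543169 = 737.
So n = (-1 + 737) / 2 = 736/2 = 368.

368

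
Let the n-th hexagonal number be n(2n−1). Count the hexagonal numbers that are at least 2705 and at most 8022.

The n-th hexagonal number is n(2n−1).
Smallest index with value ≥ 2705: n = 38 (giving 2850).
Largest index with value ≤ 8022: n = 63 (giving 7875).
Indices 38 through 63: 26 terms.

26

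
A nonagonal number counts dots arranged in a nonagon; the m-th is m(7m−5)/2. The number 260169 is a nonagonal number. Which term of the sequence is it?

Set n(7n−5)/2 = 260169, giving 7n² − 5n − 520338 = 0.
The discriminant is 25 + 56·260169 = 14569489, and √14569489 = 3817.
So n = (5 + 3817) / 14 = 3822/14 = 273.

273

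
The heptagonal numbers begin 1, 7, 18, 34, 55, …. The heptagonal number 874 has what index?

Set n(5n−3)/2 = 874, giving 5n² − 3n − 1748 = 0.
So n = (3 + 187) / 10 = 190/10 = 19.

19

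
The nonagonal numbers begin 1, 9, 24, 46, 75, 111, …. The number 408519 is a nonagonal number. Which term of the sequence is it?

Set n(7n−5)/2 = 408519, giving 7n² − 5n − 817038 = 0.
The discriminant is 25 + 56·408519 = 22877089, and √22877089 = 4783.
So n = (5 + 4783) / 14 = 4788/14 = 342.
Check: 342·(7·342 − 5)/2 = 408519. ✓

342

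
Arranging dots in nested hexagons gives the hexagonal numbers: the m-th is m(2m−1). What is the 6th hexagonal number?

6·(2·6 − 1) = 6·11 = 66.

66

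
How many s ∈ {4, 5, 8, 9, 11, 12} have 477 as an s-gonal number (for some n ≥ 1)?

s = 4: P(4, 21) = 441 and P(4, 22) = 484; 477 is not s-gonal.
s = 5: P(5, 18) = 477. ✓
s = 8: P(8, 12) = 408 and P(8, 13) = 481; 477 is not s-gonal.
s = 9: P(9, 12) = 474 and P(9, 13) = 559; 477 is not s-gonal.
s = 11: P(11, 10) = 415 and P(11, 11) = 506; 477 is not s-gonal.
s = 12: P(12, 10) = 460 and P(12, 11) = 561; 477 is not s-gonal.
Hits: s ∈ {5} → 1.

1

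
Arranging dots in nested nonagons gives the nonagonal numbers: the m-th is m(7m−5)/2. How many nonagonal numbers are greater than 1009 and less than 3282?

13

The n-th nonagonal number is n(7n−5)/2.
Smallest index with value > 1009: n = 18 (giving 1089).
Largest index with value < 3282: n = 30 (giving 3075).
Indices 18 through 30: 13 terms.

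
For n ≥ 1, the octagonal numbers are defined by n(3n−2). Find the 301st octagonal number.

301·(3·301 − 2) = 301·901 = 271201.

271201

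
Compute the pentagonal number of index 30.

1335

The 30th pentagonal number is n(3n−1)/2 with n = 30.
30·(3·30 − 1)/2 = 30·89/2 = 1335.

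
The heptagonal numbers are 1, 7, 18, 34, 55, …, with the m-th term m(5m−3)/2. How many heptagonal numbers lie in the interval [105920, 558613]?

The n-th heptagonal number is n(5n−3)/2.
Smallest index with value ≥ 105920: n = 207 (giving 106812).
Largest index with value ≤ 558613: n = 473 (giving 558613).
Indices 207 through 473: 267 terms.

267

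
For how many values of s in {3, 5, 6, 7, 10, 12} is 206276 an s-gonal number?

s = 3: P(3, 641) = 205761 and P(3, 642) = 206403; 206276 is not s-gonal.
s = 5: P(5, 371) = 206276. ✓
s = 6: P(6, 321) = 205761 and P(6, 322) = 207046; 206276 is not s-gonal.
s = 7: P(7, 287) = 205492 and P(7, 288) = 206928; 206276 is not s-gonal.
s = 10: P(10, 227) = 205435 and P(10, 228) = 207252; 206276 is not s-gonal.
s = 12: P(12, 203) = 205233 and P(12, 204) = 207264; 206276 is not s-gonal.
Hits: s ∈ {5} → 1.

1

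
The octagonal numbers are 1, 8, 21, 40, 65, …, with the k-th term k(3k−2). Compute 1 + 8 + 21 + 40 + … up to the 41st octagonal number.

Σ i(3i−2) = 3Σi² − 2Σi over i = 1..41.
Σi = 861 and Σi² = 23821.
3·23821 − 2·861 = 69741.

69741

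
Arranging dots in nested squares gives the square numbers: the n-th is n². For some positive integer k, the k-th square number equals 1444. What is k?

38

We need n² = 1444, so n = √1444 = 38.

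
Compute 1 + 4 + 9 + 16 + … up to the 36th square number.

Σ_{i=1}^{36} i² = 36·37·73/6 = 16206.

16206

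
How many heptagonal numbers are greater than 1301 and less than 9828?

The n-th heptagonal number is n(5n−3)/2.
Smallest index with value > 1301: n = 24 (giving 1404).
Largest index with value < 9828: n = 62 (giving 9517).
Indices 24 through 62: 39 terms.

39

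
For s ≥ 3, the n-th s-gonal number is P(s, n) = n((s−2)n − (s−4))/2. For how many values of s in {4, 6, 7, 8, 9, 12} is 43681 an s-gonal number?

s = 4: P(4, 209) = 43681. ✓
s = 6: P(6, 148) = 43660 and P(6, 149) = 44253; 43681 is not s-gonal.
s = 7: P(7, 132) = 43362 and P(7, 133) = 44023; 43681 is not s-gonal.
s = 8: P(8, 121) = 43681. ✓
s = 9: P(9, 112) = 43624 and P(9, 113) = 44409; 43681 is not s-gonal.
s = 12: P(12, 93) = 42873 and P(12, 94) = 43804; 43681 is not s-gonal.
Hits: s ∈ {4, 8} → 2.

2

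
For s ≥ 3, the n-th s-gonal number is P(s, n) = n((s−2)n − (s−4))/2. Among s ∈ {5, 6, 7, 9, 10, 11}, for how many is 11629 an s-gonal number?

1

s = 5: P(5, 88) = 11572 and P(5, 89) = 11837; 11629 is not s-gonal.
s = 6: P(6, 76) = 11476 and P(6, 77) = 11781; 11629 is not s-gonal.
s = 7: P(7, 68) = 11458 and P(7, 69) = 11799; 11629 is not s-gonal.
s = 9: P(9, 58) = 11629. ✓
s = 10: P(10, 54) = 11502 and P(10, 55) = 11935; 11629 is not s-gonal.
s = 11: P(11, 51) = 11526 and P(11, 52) = 11986; 11629 is not s-gonal.
Hits: s ∈ {9} → 1.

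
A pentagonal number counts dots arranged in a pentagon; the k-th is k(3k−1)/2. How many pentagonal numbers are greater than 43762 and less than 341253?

307

The n-th pentagonal number is n(3n−1)/2.
Smallest index with value > 43762: n = 171 (giving 43776).
Largest index with value < 341253: n = 477 (giving 341055).
Indices 171 through 477: 307 terms.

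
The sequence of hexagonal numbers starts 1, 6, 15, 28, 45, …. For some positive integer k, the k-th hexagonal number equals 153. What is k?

9

Set n(2n−1) = 153, giving 2n² − n − 153 = 0.
The discriminant is 1 + 8·153 = 1225, and √1225 = 35.
So n = (1 + 35) / 4 = 36/4 = 9.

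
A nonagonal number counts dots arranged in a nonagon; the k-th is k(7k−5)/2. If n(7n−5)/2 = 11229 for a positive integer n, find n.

57

Set n(7n−5)/2 = 11229, giving 7n² − 5n − 22458 = 0.
The discriminant is 25 + 56·11229 = 628849, and √628849 = 793.
So n = (5 + 793) / 14 = 798/14 = 57.
Check: 57·(7·57 − 5)/2 = 11229. ✓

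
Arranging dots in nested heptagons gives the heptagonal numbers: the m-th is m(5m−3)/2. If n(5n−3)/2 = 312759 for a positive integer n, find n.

354

Set n(5n−3)/2 = 312759, giving 5n² − 3n − 625518 = 0.
So n = (3 + 3537) / 10 = 3540/10 = 354.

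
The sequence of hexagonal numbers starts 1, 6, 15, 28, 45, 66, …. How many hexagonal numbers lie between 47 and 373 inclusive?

The n-th hexagonal number is n(2n−1).
Smallest index with value ≥ 47: n = 6 (giving 66).
Largest index with value ≤ 373: n = 13 (giving 325).
Indices 6 through 13: 8 terms.

8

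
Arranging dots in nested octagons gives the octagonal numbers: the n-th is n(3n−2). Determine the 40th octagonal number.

The 40th octagonal number is n(3n−2) with n = 40.
40·(3·40 − 2) = 40·118 = 4720.

4720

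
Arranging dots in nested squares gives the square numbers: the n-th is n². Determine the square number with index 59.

3481

The 59th square number is n² with n = 59.
59² = 3481.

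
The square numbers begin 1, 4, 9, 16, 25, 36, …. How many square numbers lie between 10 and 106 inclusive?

The n-th square number is n².
Smallest index with value ≥ 10: n = 4 (giving 16).
Largest index with value ≤ 106: n = 10 (giving 100).
Indices 4 through 10: 7 terms.

7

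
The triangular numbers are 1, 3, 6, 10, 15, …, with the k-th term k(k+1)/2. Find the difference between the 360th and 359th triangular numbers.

360

Consecutive triangular numbers differ by n: T_{360} − T_{359} = 360.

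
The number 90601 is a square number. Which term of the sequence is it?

301

We need n² = 90601, so n = √90601 = 301.
Check: 301² = 90601. ✓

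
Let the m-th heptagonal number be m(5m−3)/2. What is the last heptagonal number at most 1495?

Solve n(5n−3)/2 ≤ 1495 for integer n.
n = 24 gives 1404 ≤ 1495, while n = 25 gives 1525 > 1495; so the answer is 1404.

1404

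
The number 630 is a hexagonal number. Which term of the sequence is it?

18

Set n(2n−1) = 630, giving 2n² − n − 630 = 0.
The discriminant is 1 + 8·630 = 5041, and √5041 = 71.
So n = (1 + 71) / 4 = 72/4 = 18.
Check: 18·(2·18 − 1) = 630. ✓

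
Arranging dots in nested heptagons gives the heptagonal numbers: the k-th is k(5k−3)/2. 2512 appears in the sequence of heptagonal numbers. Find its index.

Set n(5n−3)/2 = 2512, giving 5n² − 3n − 5024 = 0.
The discriminant is 9 + 40·2512 = 100489, and √100489 = 317.
So n = (3 + 317) / 10 = 320/10 = 32.

32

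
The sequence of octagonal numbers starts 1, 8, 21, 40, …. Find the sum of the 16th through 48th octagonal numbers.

Σ i(3i−2) = 3Σi² − 2Σi over i = 16..48.
Σi = 1176 − 120 = 1056 and Σi² = 38024 − 1240 = 36784.
3·36784 − 2·1056 = 108240.

108240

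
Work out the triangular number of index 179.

16110

The 179th triangular number is n(n+1)/2 with n = 179.
179·180/2 = 32220/2 = 16110.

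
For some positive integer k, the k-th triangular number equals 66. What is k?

11

Set n(n+1)/2 = 66, giving n² + n − 132 = 0.
The discriminant is 1 + 8·66 = 529, and √529 = 23.
So n = (-1 + 23) / 2 = 22/2 = 11.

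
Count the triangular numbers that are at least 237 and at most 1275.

The n-th triangular number is n(n+1)/2.
Smallest index with value ≥ 237: n = 22 (giving 253).
Largest index with value ≤ 1275: n = 50 (giving 1275).
Indices 22 through 50: 29 terms.

29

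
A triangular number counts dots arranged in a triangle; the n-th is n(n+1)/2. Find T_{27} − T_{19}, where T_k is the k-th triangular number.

27·28/2 = 378 and 19·20/2 = 190.
Difference: 378 − 190 = 188.

188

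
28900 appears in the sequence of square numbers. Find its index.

We need n² = 28900, so n = √28900 = 170.

170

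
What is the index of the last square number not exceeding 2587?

50

Solve n² ≤ 2587 for integer n.
n = 50 gives 2500 ≤ 2587, while n = 51 gives 2601 > 2587; so the answer is index 50.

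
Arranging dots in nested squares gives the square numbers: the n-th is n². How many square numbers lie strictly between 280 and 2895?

The n-th square number is n².
Smallest index with value > 280: n = 17 (giving 289).
Largest index with value < 2895: n = 53 (giving 2809).
Indices 17 through 53: 37 terms.

37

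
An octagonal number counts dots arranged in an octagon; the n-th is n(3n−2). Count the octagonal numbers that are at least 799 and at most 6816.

The n-th octagonal number is n(3n−2).
Smallest index with value ≥ 799: n = 17 (giving 833).
Largest index with value ≤ 6816: n = 48 (giving 6816).
Indices 17 through 48: 32 terms.

32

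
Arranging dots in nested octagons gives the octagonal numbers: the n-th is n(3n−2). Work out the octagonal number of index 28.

2296

The 28th octagonal number is n(3n−2) with n = 28.
28·(3·28 − 2) = 28·82 = 2296.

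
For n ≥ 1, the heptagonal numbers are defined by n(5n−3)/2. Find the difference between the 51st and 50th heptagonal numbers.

251

Consecutive heptagonal numbers differ by 5n − 4: here 5·51 − 4 = 251.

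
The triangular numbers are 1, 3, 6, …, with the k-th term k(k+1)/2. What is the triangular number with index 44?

990

44·45/2 = 1980/2 = 990.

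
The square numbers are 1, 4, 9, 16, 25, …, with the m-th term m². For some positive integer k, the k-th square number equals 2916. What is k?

54

We need n² = 2916, so n = √2916 = 54.
Check: 54² = 2916. ✓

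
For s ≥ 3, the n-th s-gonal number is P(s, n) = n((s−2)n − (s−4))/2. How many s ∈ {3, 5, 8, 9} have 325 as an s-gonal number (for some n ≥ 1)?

s = 3: P(3, 25) = 325. ✓
s = 5: P(5, 14) = 287 and P(5, 15) = 330; 325 is not s-gonal.
s = 8: P(8, 10) = 280 and P(8, 11) = 341; 325 is not s-gonal.
s = 9: P(9, 10) = 325. ✓
Hits: s ∈ {3, 9} → 2.

2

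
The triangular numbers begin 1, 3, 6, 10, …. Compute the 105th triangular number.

5565

105·106/2 = 11130/2 = 5565.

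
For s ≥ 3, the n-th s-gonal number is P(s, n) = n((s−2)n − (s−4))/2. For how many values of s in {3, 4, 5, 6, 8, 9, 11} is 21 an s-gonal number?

s = 3: P(3, 6) = 21. ✓
s = 4: P(4, 4) = 16 and P(4, 5) = 25; 21 is not s-gonal.
s = 5: P(5, 3) = 12 and P(5, 4) = 22; 21 is not s-gonal.
s = 6: P(6, 3) = 15 and P(6, 4) = 28; 21 is not s-gonal.
s = 8: P(8, 3) = 21. ✓
s = 9: P(9, 2) = 9 and P(9, 3) = 24; 21 is not s-gonal.
s = 11: P(11, 2) = 11 and P(11, 3) = 30; 21 is not s-gonal.
Hits: s ∈ {3, 8} → 2.

2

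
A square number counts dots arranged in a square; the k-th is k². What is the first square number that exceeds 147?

169

Solve n² > 147 for integer n.
The largest n with value ≤ 147 is 12 (since 144 ≤ 147 < 169), so the first above is n = 13, value 169.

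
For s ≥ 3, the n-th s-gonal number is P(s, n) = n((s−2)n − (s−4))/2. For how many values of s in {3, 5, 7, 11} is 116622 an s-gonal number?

1

s = 3: P(3, 482) = 116403 and P(3, 483) = 116886; 116622 is not s-gonal.
s = 5: P(5, 279) = 116622. ✓
s = 7: P(7, 216) = 116316 and P(7, 217) = 117397; 116622 is not s-gonal.
s = 11: P(11, 161) = 116081 and P(11, 162) = 117531; 116622 is not s-gonal.
Hits: s ∈ {5} → 1.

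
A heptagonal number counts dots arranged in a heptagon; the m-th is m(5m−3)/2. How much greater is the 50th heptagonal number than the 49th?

Consecutive heptagonal numbers differ by 5n − 4: here 5·50 − 4 = 246.

246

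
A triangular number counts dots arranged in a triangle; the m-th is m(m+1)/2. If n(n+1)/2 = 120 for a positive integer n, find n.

15

Set n(n+1)/2 = 120, giving n² + n − 240 = 0.
The discriminant is 1 + 8·120 = 961, and √961 = 31.
So n = (-1 + 31) / 2 = 30/2 = 15.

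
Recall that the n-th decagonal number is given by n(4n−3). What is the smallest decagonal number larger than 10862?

11077

Solve n(4n−3) > 10862 for integer n.
The largest n with value ≤ 10862 is 52 (since 10660 ≤ 10862 < 11077), so the first above is n = 53, value 11077.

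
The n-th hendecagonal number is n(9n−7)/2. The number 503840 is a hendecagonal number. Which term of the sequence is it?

Set n(9n−7)/2 = 503840, giving 9n² − 7n − 1007680 = 0.
The discriminant is 49 + 72·503840 = 36276529, and √36276529 = 6023.
So n = (7 + 6023) / 18 = 6030/18 = 335.
Check: 335·(9·335 − 7)/2 = 503840. ✓

335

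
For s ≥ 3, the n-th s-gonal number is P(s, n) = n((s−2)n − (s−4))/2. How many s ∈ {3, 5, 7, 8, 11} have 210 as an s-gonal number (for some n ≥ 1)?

2

s = 3: P(3, 20) = 210. ✓
s = 5: P(5, 12) = 210. ✓
s = 7: P(7, 9) = 189 and P(7, 10) = 235; 210 is not s-gonal.
s = 8: P(8, 8) = 176 and P(8, 9) = 225; 210 is not s-gonal.
s = 11: P(11, 7) = 196 and P(11, 8) = 260; 210 is not s-gonal.
Hits: s ∈ {3, 5} → 2.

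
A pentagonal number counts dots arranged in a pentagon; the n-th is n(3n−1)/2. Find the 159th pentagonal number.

37842

The 159th pentagonal number is n(3n−1)/2 with n = 159.
159·(3·159 − 1)/2 = 159·476/2 = 159·238 = 37842.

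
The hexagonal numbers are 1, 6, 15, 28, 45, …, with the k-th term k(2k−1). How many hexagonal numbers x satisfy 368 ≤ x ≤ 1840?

17

The n-th hexagonal number is n(2n−1).
Smallest index with value ≥ 368: n = 14 (giving 378).
Largest index with value ≤ 1840: n = 30 (giving 1770).
Indices 14 through 30: 17 terms.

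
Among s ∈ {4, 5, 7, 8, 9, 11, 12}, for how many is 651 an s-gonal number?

2

s = 4: P(4, 25) = 625 and P(4, 26) = 676; 651 is not s-gonal.
s = 5: P(5, 21) = 651. ✓
s = 7: P(7, 16) = 616 and P(7, 17) = 697; 651 is not s-gonal.
s = 8: P(8, 15) = 645 and P(8, 16) = 736; 651 is not s-gonal.
s = 9: P(9, 14) = 651. ✓
s = 11: P(11, 12) = 606 and P(11, 13) = 715; 651 is not s-gonal.
s = 12: P(12, 11) = 561 and P(12, 12) = 672; 651 is not s-gonal.
Hits: s ∈ {5, 9} → 2.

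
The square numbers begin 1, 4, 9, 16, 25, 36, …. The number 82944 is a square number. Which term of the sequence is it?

288

We need n² = 82944, so n = √82944 = 288.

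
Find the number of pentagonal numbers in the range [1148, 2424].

13

The n-th pentagonal number is n(3n−1)/2.
Smallest index with value ≥ 1148: n = 28 (giving 1162).
Largest index with value ≤ 2424: n = 40 (giving 2380).
Indices 28 through 40: 13 terms.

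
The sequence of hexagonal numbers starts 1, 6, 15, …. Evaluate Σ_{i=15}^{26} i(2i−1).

Σ i(2i−1) = 2Σi² − Σi over i = 15..26.
Σi = 351 − 105 = 246 and Σi² = 6201 − 1015 = 5186.
2·5186 − 1·246 = 10126.

10126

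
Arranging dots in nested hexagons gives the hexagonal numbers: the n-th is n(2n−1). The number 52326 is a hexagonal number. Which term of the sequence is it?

162

Set n(2n−1) = 52326, giving 2n² − n − 52326 = 0.
The discriminant is 1 + 8·52326 = 418609, and √418609 = 647.
So n = (1 + 647) / 4 = 648/4 = 162.
Check: 162·(2·162 − 1) = 52326. ✓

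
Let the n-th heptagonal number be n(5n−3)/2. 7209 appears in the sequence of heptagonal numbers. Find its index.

Set n(5n−3)/2 = 7209, giving 5n² − 3n − 14418 = 0.
The discriminant is 9 + 40·7209 = 288369, and √288369 = 537.
So n = (3 + 537) / 10 = 540/10 = 54.

54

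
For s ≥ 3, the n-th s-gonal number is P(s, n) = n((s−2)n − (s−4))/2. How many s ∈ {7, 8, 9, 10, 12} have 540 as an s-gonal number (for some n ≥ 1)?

2

s = 7: P(7, 15) = 540. ✓
s = 8: P(8, 13) = 481 and P(8, 14) = 560; 540 is not s-gonal.
s = 9: P(9, 12) = 474 and P(9, 13) = 559; 540 is not s-gonal.
s = 10: P(10, 12) = 540. ✓
s = 12: P(12, 10) = 460 and P(12, 11) = 561; 540 is not s-gonal.
Hits: s ∈ {7, 10} → 2.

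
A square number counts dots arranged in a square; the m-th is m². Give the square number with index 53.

2809

53² = 2809.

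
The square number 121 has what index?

11

We need n² = 121, so n = √121 = 11.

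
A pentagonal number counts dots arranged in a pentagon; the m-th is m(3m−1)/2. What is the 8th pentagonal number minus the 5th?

57

8·(3·8 − 1)/2 = 92 and 5·(3·5 − 1)/2 = 35.
Difference: 92 − 35 = 57.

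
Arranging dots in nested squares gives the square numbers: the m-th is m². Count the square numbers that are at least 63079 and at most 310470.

306

The n-th square number is n².
Smallest index with value ≥ 63079: n = 252 (giving 63504).
Largest index with value ≤ 310470: n = 557 (giving 310249).
Indices 252 through 557: 306 terms.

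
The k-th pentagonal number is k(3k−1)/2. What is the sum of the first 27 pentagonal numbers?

Σ i(3i−1)/2 = (3Σi² − Σi) / 2 over i = 1..27.
Σi = 378 and Σi² = 6930.
(3·6930 − 1·378) / 2 = 20412/2 = 10206.

10206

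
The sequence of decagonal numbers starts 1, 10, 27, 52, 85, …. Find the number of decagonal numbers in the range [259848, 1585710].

375

The n-th decagonal number is n(4n−3).
Smallest index with value ≥ 259848: n = 256 (giving 261376).
Largest index with value ≤ 1585710: n = 630 (giving 1585710).
Indices 256 through 630: 375 terms.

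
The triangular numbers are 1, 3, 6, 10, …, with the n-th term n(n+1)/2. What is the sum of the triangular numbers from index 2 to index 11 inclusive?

285

Σ i(i+1)/2 = (Σi² + Σi) / 2 over i = 2..11.
Σi = 66 − 1 = 65 and Σi² = 506 − 1 = 505.
(1·505 + 1·65) / 2 = 570/2 = 285.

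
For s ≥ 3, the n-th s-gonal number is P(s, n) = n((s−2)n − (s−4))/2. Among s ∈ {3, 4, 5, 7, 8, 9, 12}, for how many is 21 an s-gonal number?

s = 3: P(3, 6) = 21. ✓
s = 4: P(4, 4) = 16 and P(4, 5) = 25; 21 is not s-gonal.
s = 5: P(5, 3) = 12 and P(5, 4) = 22; 21 is not s-gonal.
s = 7: P(7, 3) = 18 and P(7, 4) = 34; 21 is not s-gonal.
s = 8: P(8, 3) = 21. ✓
s = 9: P(9, 2) = 9 and P(9, 3) = 24; 21 is not s-gonal.
s = 12: P(12, 2) = 12 and P(12, 3) = 33; 21 is not s-gonal.
Hits: s ∈ {3, 8} → 2.

2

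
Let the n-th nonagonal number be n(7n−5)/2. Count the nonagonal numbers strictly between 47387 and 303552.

The n-th nonagonal number is n(7n−5)/2.
Smallest index with value > 47387: n = 117 (giving 47619).
Largest index with value < 303552: n = 294 (giving 301791).
Indices 117 through 294: 178 terms.

178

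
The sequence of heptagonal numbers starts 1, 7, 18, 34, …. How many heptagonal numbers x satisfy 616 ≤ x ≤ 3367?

The n-th heptagonal number is n(5n−3)/2.
Smallest index with value ≥ 616: n = 16 (giving 616).
Largest index with value ≤ 3367: n = 37 (giving 3367).
Indices 16 through 37: 22 terms.

22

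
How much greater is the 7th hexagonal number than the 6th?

25

Consecutive hexagonal numbers differ by 4n − 3: here 4·7 − 3 = 25.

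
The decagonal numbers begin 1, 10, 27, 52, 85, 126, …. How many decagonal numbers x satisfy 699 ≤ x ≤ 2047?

The n-th decagonal number is n(4n−3).
Smallest index with value ≥ 699: n = 14 (giving 742).
Largest index with value ≤ 2047: n = 23 (giving 2047).
Indices 14 through 23: 10 terms.

10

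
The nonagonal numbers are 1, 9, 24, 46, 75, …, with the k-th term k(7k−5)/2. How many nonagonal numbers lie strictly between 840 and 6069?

26

The n-th nonagonal number is n(7n−5)/2.
Smallest index with value > 840: n = 16 (giving 856).
Largest index with value < 6069: n = 41 (giving 5781).
Indices 16 through 41: 26 terms.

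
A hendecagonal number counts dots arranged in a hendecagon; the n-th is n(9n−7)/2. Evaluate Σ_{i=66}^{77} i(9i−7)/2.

273702

Σ i(9i−7)/2 = (9Σi² − 7Σi) / 2 over i = 66..77.
Σi = 3003 − 2145 = 858 and Σi² = 155155 − 93665 = 61490.
(9·61490 − 7·858) / 2 = 547404/2 = 273702.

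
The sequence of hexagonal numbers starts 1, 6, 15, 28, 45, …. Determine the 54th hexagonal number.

The 54th hexagonal number is n(2n−1) with n = 54.
54·(2·54 − 1) = 54·107 = 5778.

5778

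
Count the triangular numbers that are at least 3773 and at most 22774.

126

The n-th triangular number is n(n+1)/2.
Smallest index with value ≥ 3773: n = 87 (giving 3828).
Largest index with value ≤ 22774: n = 212 (giving 22578).
Indices 87 through 212: 126 terms.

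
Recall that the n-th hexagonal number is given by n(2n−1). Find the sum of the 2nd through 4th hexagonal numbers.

49

Σ i(2i−1) = 2Σi² − Σi over i = 2..4.
Σi = 10 − 1 = 9 and Σi² = 30 − 1 = 29.
2·29 − 1·9 = 49.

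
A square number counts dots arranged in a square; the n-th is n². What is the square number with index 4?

16

4² = 16.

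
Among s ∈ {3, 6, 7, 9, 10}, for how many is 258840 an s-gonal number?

2

s = 3: P(3, 719) = 258840. ✓
s = 6: P(6, 360) = 258840. ✓
s = 7: P(7, 322) = 258727 and P(7, 323) = 260338; 258840 is not s-gonal.
s = 9: P(9, 272) = 258264 and P(9, 273) = 260169; 258840 is not s-gonal.
s = 10: P(10, 254) = 257302 and P(10, 255) = 259335; 258840 is not s-gonal.
Hits: s ∈ {3, 6} → 2.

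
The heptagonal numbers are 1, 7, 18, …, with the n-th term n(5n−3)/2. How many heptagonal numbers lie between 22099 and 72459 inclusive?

The n-th heptagonal number is n(5n−3)/2.
Smallest index with value ≥ 22099: n = 95 (giving 22420).
Largest index with value ≤ 72459: n = 170 (giving 71995).
Indices 95 through 170: 76 terms.

76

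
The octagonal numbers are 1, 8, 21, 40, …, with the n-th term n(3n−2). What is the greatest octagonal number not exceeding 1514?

Solve n(3n−2) ≤ 1514 for integer n.
n = 22 gives 1408 ≤ 1514, while n = 23 gives 1541 > 1514; so the answer is 1408.

1408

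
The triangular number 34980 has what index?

Set n(n+1)/2 = 34980, giving n² + n − 69960 = 0.
The discriminant is 1 + 8·34980 = 279841, and √279841 = 529.
So n = (-1 + 529) / 2 = 528/2 = 264.
Check: 264·265/2 = 34980. ✓

264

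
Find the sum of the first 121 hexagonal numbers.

1188341

Σ i(2i−1) = 2Σi² − Σi over i = 1..121.
Σi = 7381 and Σi² = 597861.
2·597861 − 1·7381 = 1188341.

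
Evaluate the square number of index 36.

36² = 1296.

1296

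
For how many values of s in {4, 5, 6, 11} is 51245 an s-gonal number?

1

s = 4: P(4, 226) = 51076 and P(4, 227) = 51529; 51245 is not s-gonal.
s = 5: P(5, 185) = 51245. ✓
s = 6: P(6, 160) = 51040 and P(6, 161) = 51681; 51245 is not s-gonal.
s = 11: P(11, 107) = 51146 and P(11, 108) = 52110; 51245 is not s-gonal.
Hits: s ∈ {5} → 1.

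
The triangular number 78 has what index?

Set n(n+1)/2 = 78, giving n² + n − 156 = 0.
So n = (-1 + 25) / 2 = 24/2 = 12.

12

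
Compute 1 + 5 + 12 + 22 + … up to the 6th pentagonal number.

126

Σ i(3i−1)/2 = (3Σi² − Σi) / 2 over i = 1..6.
Σi = 21 and Σi² = 91.
(3·91 − 1·21) / 2 = 252/2 = 126.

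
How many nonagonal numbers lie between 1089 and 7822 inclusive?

The n-th nonagonal number is n(7n−5)/2.
Smallest index with value ≥ 1089: n = 18 (giving 1089).
Largest index with value ≤ 7822: n = 47 (giving 7614).
Indices 18 through 47: 30 terms.

30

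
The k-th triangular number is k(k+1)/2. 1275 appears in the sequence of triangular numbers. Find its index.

Set n(n+1)/2 = 1275, giving n² + n − 2550 = 0.
The discriminant is 1 + 8·1275 = 10201, and √10201 = 101.
So n = (-1 + 101) / 2 = 100/2 = 50.
Check: 50·51/2 = 1275. ✓

50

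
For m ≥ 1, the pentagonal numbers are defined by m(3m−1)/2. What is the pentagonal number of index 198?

The 198th pentagonal number is n(3n−1)/2 with n = 198.
198·(3·198 − 1)/2 = 198·593/2 = 58707.

58707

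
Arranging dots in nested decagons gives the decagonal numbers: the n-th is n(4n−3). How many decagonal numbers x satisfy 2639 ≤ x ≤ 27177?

56

The n-th decagonal number is n(4n−3).
Smallest index with value ≥ 2639: n = 27 (giving 2835).
Largest index with value ≤ 27177: n = 82 (giving 26650).
Indices 27 through 82: 56 terms.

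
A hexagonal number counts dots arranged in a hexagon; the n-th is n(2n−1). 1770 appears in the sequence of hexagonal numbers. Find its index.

Set n(2n−1) = 1770, giving 2n² − n − 1770 = 0.
The discriminant is 1 + 8·1770 = 14161, and √14161 = 119.
So n = (1 + 119) / 4 = 120/4 = 30.

30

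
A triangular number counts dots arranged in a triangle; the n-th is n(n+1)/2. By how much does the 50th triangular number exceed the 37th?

572

50·51/2 = 1275 and 37·38/2 = 703.
Difference: 1275 − 703 = 572.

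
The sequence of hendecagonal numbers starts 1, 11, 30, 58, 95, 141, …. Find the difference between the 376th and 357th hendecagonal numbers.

376·(9·376 − 7)/2 = 634876 and 357·(9·357 − 7)/2 = 572271.
Difference: 634876 − 572271 = 62605.

62605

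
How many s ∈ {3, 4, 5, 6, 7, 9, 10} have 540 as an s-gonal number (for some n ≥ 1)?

s = 3: P(3, 32) = 528 and P(3, 33) = 561; 540 is not s-gonal.
s = 4: P(4, 23) = 529 and P(4, 24) = 576; 540 is not s-gonal.
s = 5: P(5, 19) = 532 and P(5, 20) = 590; 540 is not s-gonal.
s = 6: P(6, 16) = 496 and P(6, 17) = 561; 540 is not s-gonal.
s = 7: P(7, 15) = 540. ✓
s = 9: P(9, 12) = 474 and P(9, 13) = 559; 540 is not s-gonal.
s = 10: P(10, 12) = 540. ✓
Hits: s ∈ {7, 10} → 2.

2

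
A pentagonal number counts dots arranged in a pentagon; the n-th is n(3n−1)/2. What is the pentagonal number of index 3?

12

3·(3·3 − 1)/2 = 3·8/2 = 3·4 = 12.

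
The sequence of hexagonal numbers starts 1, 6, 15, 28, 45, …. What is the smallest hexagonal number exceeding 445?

496

Solve n(2n−1) > 445 for integer n.
The largest n with value ≤ 445 is 15 (since 435 ≤ 445 < 496), so the first above is n = 16, value 496.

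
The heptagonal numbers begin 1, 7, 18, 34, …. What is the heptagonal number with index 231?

231·(5·231 − 3)/2 = 231·1152/2 = 231·576 = 133056.

133056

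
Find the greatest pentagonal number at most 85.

70

Solve n(3n−1)/2 ≤ 85 for integer n.
n = 7 gives 70 ≤ 85, while n = 8 gives 92 > 85; so the answer is 70.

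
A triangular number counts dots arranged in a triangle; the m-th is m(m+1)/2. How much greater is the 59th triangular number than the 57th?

117

59·60/2 = 1770 and 57·58/2 = 1653.
Difference: 1770 − 1653 = 117.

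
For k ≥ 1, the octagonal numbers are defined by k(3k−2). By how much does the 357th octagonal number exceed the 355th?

357·(3·357 − 2) = 381633 and 355·(3·355 − 2) = 377365.
Difference: 381633 − 377365 = 4268.

4268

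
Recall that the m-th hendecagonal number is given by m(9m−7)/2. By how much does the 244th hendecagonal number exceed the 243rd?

Consecutive hendecagonal numbers differ by 9n − 8: here 9·244 − 8 = 2188.

2188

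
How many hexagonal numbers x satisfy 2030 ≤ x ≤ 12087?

45

The n-th hexagonal number is n(2n−1).
Smallest index with value ≥ 2030: n = 33 (giving 2145).
Largest index with value ≤ 12087: n = 77 (giving 11781).
Indices 33 through 77: 45 terms.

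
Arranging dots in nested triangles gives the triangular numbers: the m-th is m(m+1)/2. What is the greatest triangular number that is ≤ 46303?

Solve n(n+1)/2 ≤ 46303 for integer n.
n = 303 gives 46056 ≤ 46303, while n = 304 gives 46360 > 46303; so the answer is 46056.

46056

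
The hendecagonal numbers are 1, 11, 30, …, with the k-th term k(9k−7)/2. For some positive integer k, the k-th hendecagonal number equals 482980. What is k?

328

Set n(9n−7)/2 = 482980, giving 9n² − 7n − 965960 = 0.
The discriminant is 49 + 72·482980 = 34774609, and √34774609 = 5897.
So n = (7 + 5897) / 18 = 5904/18 = 328.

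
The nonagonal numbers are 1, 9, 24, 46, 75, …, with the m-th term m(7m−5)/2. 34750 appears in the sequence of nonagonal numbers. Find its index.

100

Set n(7n−5)/2 = 34750, giving 7n² − 5n − 69500 = 0.
The discriminant is 25 + 56·34750 = 1946025, and √1946025 = 1395.
So n = (5 + 1395) / 14 = 1400/14 = 100.
Check: 100·(7·100 − 5)/2 = 34750. ✓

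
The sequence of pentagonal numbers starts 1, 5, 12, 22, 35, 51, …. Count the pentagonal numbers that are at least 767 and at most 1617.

The n-th pentagonal number is n(3n−1)/2.
Smallest index with value ≥ 767: n = 23 (giving 782).
Largest index with value ≤ 1617: n = 33 (giving 1617).
Indices 23 through 33: 11 terms.

11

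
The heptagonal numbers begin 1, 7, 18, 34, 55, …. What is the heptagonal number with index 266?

The 266th heptagonal number is n(5n−3)/2 with n = 266.
266·(5·266 − 3)/2 = 266·1327/2 = 176491.

176491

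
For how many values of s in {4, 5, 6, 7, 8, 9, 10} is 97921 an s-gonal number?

1

s = 4: P(4, 312) = 97344 and P(4, 313) = 97969; 97921 is not s-gonal.
s = 5: P(5, 255) = 97410 and P(5, 256) = 98176; 97921 is not s-gonal.
s = 6: P(6, 221) = 97461 and P(6, 222) = 98346; 97921 is not s-gonal.
s = 7: P(7, 198) = 97713 and P(7, 199) = 98704; 97921 is not s-gonal.
s = 8: P(8, 181) = 97921. ✓
s = 9: P(9, 167) = 97194 and P(9, 168) = 98364; 97921 is not s-gonal.
s = 10: P(10, 156) = 96876 and P(10, 157) = 98125; 97921 is not s-gonal.
Hits: s ∈ {8} → 1.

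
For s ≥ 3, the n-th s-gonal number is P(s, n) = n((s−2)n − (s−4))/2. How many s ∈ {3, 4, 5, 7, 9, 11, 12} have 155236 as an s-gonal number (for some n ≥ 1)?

s = 3: P(3, 556) = 154846 and P(3, 557) = 155403; 155236 is not s-gonal.
s = 4: P(4, 394) = 155236. ✓
s = 5: P(5, 321) = 154401 and P(5, 322) = 155365; 155236 is not s-gonal.
s = 7: P(7, 249) = 154629 and P(7, 250) = 155875; 155236 is not s-gonal.
s = 9: P(9, 210) = 153825 and P(9, 211) = 155296; 155236 is not s-gonal.
s = 11: P(11, 186) = 155031 and P(11, 187) = 156706; 155236 is not s-gonal.
s = 12: P(12, 176) = 154176 and P(12, 177) = 155937; 155236 is not s-gonal.
Hits: s ∈ {4} → 1.

1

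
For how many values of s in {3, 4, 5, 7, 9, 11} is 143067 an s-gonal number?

1

s = 3: P(3, 534) = 142845 and P(3, 535) = 143380; 143067 is not s-gonal.
s = 4: P(4, 378) = 142884 and P(4, 379) = 143641; 143067 is not s-gonal.
s = 5: P(5, 309) = 143067. ✓
s = 7: P(7, 239) = 142444 and P(7, 240) = 143640; 143067 is not s-gonal.
s = 9: P(9, 202) = 142309 and P(9, 203) = 143724; 143067 is not s-gonal.
s = 11: P(11, 178) = 141955 and P(11, 179) = 143558; 143067 is not s-gonal.
Hits: s ∈ {5} → 1.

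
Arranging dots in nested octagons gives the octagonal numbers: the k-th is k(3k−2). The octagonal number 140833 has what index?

217

Set n(3n−2) = 140833, giving 3n² − 2n − 140833 = 0.
The discriminant is 4 + 12·140833 = 1690000, and √1690000 = 1300.
So n = (2 + 1300) / 6 = 1302/6 = 217.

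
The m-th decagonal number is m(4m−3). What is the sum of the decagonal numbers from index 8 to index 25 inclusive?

20649

Σ i(4i−3) = 4Σi² − 3Σi over i = 8..25.
Σi = 325 − 28 = 297 and Σi² = 5525 − 140 = 5385.
4·5385 − 3·297 = 20649.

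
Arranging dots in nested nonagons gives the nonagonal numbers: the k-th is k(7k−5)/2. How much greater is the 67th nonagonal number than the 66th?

463

Consecutive nonagonal numbers differ by 7n − 6: here 7·67 − 6 = 463.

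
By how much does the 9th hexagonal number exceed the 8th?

33

Consecutive hexagonal numbers differ by 4n − 3: here 4·9 − 3 = 33.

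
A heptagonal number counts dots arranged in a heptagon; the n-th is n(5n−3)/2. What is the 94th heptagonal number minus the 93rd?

466

Consecutive heptagonal numbers differ by 5n − 4: here 5·94 − 4 = 466.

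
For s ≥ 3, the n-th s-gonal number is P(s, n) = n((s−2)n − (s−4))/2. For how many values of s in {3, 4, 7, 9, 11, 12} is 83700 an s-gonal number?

1

s = 3: P(3, 408) = 83436 and P(3, 409) = 83845; 83700 is not s-gonal.
s = 4: P(4, 289) = 83521 and P(4, 290) = 84100; 83700 is not s-gonal.
s = 7: P(7, 183) = 83448 and P(7, 184) = 84364; 83700 is not s-gonal.
s = 9: P(9, 155) = 83700. ✓
s = 11: P(11, 136) = 82756 and P(11, 137) = 83981; 83700 is not s-gonal.
s = 12: P(12, 129) = 82689 and P(12, 130) = 83980; 83700 is not s-gonal.
Hits: s ∈ {9} → 1.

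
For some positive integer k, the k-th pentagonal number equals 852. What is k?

24

Set n(3n−1)/2 = 852, giving 3n² − n − 1704 = 0.
The discriminant is 1 + 24·852 = 20449, and √20449 = 143.
So n = (1 + 143) / 6 = 144/6 = 24.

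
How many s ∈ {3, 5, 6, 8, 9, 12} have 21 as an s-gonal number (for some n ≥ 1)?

s = 3: P(3, 6) = 21. ✓
s = 5: P(5, 3) = 12 and P(5, 4) = 22; 21 is not s-gonal.
s = 6: P(6, 3) = 15 and P(6, 4) = 28; 21 is not s-gonal.
s = 8: P(8, 3) = 21. ✓
s = 9: P(9, 2) = 9 and P(9, 3) = 24; 21 is not s-gonal.
s = 12: P(12, 2) = 12 and P(12, 3) = 33; 21 is not s-gonal.
Hits: s ∈ {3, 8} → 2.

2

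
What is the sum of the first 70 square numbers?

116795

Σ_{i=1}^{70} i² = 70·71·141/6 = 116795.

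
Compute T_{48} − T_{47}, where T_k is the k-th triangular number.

Consecutive triangular numbers differ by n: T_{48} − T_{47} = 48.

48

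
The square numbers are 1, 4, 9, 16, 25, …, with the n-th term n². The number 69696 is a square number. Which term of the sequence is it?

264

We need n² = 69696, so n = √69696 = 264.
Check: 264² = 69696. ✓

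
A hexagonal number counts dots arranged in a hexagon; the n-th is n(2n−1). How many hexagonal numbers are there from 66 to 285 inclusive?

7

The n-th hexagonal number is n(2n−1).
Smallest index with value ≥ 66: n = 6 (giving 66).
Largest index with value ≤ 285: n = 12 (giving 276).
Indices 6 through 12: 7 terms.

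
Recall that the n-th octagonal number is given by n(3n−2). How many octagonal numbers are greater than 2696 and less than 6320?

16

The n-th octagonal number is n(3n−2).
Smallest index with value > 2696: n = 31 (giving 2821).
Largest index with value < 6320: n = 46 (giving 6256).
Indices 31 through 46: 16 terms.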